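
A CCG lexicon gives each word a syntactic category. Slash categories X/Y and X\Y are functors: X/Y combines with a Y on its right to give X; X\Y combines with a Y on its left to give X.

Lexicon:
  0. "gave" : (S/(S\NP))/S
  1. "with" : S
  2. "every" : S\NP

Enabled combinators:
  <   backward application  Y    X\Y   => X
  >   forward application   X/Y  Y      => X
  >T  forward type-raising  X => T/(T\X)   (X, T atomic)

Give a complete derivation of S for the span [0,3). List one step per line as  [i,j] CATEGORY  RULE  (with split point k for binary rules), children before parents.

[0,3] S   >
  [0,2] S/(S\NP)   >
    [0,1] "gave" : (S/(S\NP))/S
    [1,2] "with" : S
  [2,3] "every" : S\NP

[0,1] (S/(S\NP))/S  lex  "gave"
[1,2] S  lex  "with"
[0,2] S/(S\NP)  >  k=1
[2,3] S\NP  lex  "every"
[0,3] S  >  k=2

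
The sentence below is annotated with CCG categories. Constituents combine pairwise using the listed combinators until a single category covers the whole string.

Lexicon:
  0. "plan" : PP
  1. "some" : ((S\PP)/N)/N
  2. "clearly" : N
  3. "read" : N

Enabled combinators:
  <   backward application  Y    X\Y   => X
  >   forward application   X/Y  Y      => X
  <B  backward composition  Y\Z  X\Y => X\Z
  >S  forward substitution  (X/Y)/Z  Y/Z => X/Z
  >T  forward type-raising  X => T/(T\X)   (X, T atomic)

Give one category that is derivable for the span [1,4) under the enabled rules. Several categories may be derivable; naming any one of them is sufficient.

[0,4] S   >
  [0,1] S/(S\PP)   >T
    [0,1] "plan" : PP
  [1,4] S\PP   >
    [1,3] (S\PP)/N   >
      [1,2] "some" : ((S\PP)/N)/N
      [2,3] "clearly" : N
    [3,4] "read" : N

S\PP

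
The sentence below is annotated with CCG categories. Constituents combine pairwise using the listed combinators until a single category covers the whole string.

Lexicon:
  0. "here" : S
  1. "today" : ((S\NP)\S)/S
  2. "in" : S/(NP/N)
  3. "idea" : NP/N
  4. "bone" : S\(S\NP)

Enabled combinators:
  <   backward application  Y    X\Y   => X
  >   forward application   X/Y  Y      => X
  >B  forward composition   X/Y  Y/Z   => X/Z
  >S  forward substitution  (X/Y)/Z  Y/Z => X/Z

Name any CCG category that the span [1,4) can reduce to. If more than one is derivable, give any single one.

[0,5] S   <
  [0,4] S\NP   <
    [0,1] "here" : S
    [1,4] (S\NP)\S   >
      [1,2] "today" : ((S\NP)\S)/S
      [2,4] S   >
        [2,3] "in" : S/(NP/N)
        [3,4] "idea" : NP/N
  [4,5] "bone" : S\(S\NP)

(S\NP)\S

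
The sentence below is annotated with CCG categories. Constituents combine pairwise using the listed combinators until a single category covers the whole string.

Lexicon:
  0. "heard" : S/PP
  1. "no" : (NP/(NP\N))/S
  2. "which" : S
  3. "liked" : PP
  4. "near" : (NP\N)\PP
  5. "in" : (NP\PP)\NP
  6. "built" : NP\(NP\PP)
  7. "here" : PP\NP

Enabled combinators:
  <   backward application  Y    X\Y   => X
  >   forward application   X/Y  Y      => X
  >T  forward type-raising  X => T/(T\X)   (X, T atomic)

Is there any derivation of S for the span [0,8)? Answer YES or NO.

YES

[0,8] S   >
  [0,1] "heard" : S/PP
  [1,8] PP   <
    [1,7] NP   <
      [1,6] NP\PP   <
        [1,5] NP   >
          [1,3] NP/(NP\N)   >
            [1,2] "no" : (NP/(NP\N))/S
            [2,3] "which" : S
          [3,5] NP\N   <
            [3,4] "liked" : PP
            [4,5] "near" : (NP\N)\PP
        [5,6] "in" : (NP\PP)\NP
      [6,7] "built" : NP\(NP\PP)
    [7,8] "here" : PP\NP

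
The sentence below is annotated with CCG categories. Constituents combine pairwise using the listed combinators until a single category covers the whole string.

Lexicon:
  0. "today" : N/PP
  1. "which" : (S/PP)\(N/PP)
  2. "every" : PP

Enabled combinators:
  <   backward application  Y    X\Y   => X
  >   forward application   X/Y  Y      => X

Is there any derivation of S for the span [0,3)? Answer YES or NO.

[0,3] S   >
  [0,2] S/PP   <
    [0,1] "today" : N/PP
    [1,2] "which" : (S/PP)\(N/PP)
  [2,3] "every" : PP

YES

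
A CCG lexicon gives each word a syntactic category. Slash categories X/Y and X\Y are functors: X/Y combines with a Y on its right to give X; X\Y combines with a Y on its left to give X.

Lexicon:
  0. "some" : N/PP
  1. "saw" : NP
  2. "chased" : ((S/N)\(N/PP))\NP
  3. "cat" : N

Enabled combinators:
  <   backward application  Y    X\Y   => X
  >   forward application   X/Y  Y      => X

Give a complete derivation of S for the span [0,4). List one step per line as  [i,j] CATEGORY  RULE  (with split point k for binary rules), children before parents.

[0,4] S   >
  [0,3] S/N   <
    [0,1] "some" : N/PP
    [1,3] (S/N)\(N/PP)   <
      [1,2] "saw" : NP
      [2,3] "chased" : ((S/N)\(N/PP))\NP
  [3,4] "cat" : N

[0,1] N/PP  lex  "some"
[1,2] NP  lex  "saw"
[2,3] ((S/N)\(N/PP))\NP  lex  "chased"
[1,3] (S/N)\(N/PP)  <  k=2
[0,3] S/N  <  k=1
[3,4] N  lex  "cat"
[0,4] S  >  k=3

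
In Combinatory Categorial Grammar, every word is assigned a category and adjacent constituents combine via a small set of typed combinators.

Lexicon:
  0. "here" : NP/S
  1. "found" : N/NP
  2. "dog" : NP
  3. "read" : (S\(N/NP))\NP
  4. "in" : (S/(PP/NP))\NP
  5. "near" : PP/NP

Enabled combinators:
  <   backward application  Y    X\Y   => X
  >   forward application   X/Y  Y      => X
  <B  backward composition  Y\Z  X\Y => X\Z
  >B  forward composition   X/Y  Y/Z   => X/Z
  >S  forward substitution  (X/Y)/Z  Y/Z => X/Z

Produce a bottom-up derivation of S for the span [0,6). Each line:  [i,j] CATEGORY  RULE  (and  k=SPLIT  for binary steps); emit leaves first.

[0,1] NP/S  lex  "here"
[1,2] N/NP  lex  "found"
[2,3] NP  lex  "dog"
[3,4] (S\(N/NP))\NP  lex  "read"
[2,4] S\(N/NP)  <  k=3
[1,4] S  <  k=2
[0,4] NP  >  k=1
[4,5] (S/(PP/NP))\NP  lex  "in"
[0,5] S/(PP/NP)  <  k=4
[5,6] PP/NP  lex  "near"
[0,6] S  >  k=5

[0,6] S   >
  [0,5] S/(PP/NP)   <
    [0,4] NP   >
      [0,1] "here" : NP/S
      [1,4] S   <
        [1,2] "found" : N/NP
        [2,4] S\(N/NP)   <
          [2,3] "dog" : NP
          [3,4] "read" : (S\(N/NP))\NP
    [4,5] "in" : (S/(PP/NP))\NP
  [5,6] "near" : PP/NP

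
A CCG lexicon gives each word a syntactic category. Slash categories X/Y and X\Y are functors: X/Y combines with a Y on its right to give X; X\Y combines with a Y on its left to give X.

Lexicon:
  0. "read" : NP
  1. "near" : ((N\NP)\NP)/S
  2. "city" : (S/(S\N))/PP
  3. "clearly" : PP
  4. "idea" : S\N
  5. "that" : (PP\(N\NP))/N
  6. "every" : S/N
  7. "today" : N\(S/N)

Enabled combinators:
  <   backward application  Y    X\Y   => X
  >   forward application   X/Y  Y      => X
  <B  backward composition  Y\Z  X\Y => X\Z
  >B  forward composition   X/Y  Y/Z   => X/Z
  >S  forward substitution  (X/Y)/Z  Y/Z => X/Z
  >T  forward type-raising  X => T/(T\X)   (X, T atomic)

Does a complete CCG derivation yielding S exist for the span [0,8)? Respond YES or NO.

NP ((N\NP)\NP)/S (S/(S\N))/PP PP S\N (PP\(N\NP))/N S/N N\(S/N)
CKY chart[0,8] = {N/(N\PP), NP/(NP\PP), PP, PP/(PP\PP), S/(S\PP)}; S ∉ chart

NO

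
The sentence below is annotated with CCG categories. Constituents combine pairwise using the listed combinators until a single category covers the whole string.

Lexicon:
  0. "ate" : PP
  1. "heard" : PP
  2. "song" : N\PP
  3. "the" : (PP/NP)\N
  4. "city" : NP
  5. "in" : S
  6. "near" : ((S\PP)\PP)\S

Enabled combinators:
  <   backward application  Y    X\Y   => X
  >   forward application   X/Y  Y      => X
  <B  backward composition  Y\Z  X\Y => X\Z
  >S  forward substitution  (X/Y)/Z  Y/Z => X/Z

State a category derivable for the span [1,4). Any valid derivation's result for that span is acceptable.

[0,7] S   <
  [0,1] "ate" : PP
  [1,7] S\PP   <
    [1,5] PP   >
      [1,4] PP/NP   <
        [1,3] N   <
          [1,2] "heard" : PP
          [2,3] "song" : N\PP
        [3,4] "the" : (PP/NP)\N
      [4,5] "city" : NP
    [5,7] (S\PP)\PP   <
      [5,6] "in" : S
      [6,7] "near" : ((S\PP)\PP)\S

PP/NP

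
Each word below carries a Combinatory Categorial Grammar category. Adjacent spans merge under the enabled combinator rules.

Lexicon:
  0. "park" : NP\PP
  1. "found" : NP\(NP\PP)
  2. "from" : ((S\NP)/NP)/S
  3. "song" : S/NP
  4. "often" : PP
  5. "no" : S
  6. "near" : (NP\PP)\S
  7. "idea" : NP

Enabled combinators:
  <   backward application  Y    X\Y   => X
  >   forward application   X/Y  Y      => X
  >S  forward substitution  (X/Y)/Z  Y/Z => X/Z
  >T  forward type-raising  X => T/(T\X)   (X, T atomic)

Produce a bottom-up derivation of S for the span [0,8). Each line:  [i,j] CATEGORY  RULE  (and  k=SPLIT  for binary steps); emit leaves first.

[0,1] NP\PP  lex  "park"
[1,2] NP\(NP\PP)  lex  "found"
[0,2] NP  <  k=1
[2,3] ((S\NP)/NP)/S  lex  "from"
[3,4] S/NP  lex  "song"
[4,5] PP  lex  "often"
[4,5] NP/(NP\PP)  >T
[5,6] S  lex  "no"
[6,7] (NP\PP)\S  lex  "near"
[5,7] NP\PP  <  k=6
[4,7] NP  >  k=5
[3,7] S  >  k=4
[2,7] (S\NP)/NP  >  k=3
[7,8] NP  lex  "idea"
[2,8] S\NP  >  k=7
[0,8] S  <  k=2

[0,8] S   <
  [0,2] NP   <
    [0,1] "park" : NP\PP
    [1,2] "found" : NP\(NP\PP)
  [2,8] S\NP   >
    [2,7] (S\NP)/NP   >
      [2,3] "from" : ((S\NP)/NP)/S
      [3,7] S   >
        [3,4] "song" : S/NP
        [4,7] NP   >
          [4,5] NP/(NP\PP)   >T
            [4,5] "often" : PP
          [5,7] NP\PP   <
            [5,6] "no" : S
            [6,7] "near" : (NP\PP)\S
    [7,8] "idea" : NP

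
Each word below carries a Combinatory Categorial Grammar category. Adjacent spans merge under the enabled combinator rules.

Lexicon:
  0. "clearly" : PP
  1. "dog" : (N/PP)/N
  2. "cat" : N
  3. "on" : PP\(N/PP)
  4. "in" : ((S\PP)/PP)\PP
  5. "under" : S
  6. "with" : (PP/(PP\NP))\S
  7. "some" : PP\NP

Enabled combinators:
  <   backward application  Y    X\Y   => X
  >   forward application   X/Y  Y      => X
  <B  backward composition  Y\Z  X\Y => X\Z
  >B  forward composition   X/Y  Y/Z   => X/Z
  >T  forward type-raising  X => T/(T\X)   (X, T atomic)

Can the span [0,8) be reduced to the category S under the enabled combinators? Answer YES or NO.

YES

[0,8] S   >
  [0,1] S/(S\PP)   >T
    [0,1] "clearly" : PP
  [1,8] S\PP   >
    [1,5] (S\PP)/PP   <
      [1,4] PP   <
        [1,3] N/PP   >
          [1,2] "dog" : (N/PP)/N
          [2,3] "cat" : N
        [3,4] "on" : PP\(N/PP)
      [4,5] "in" : ((S\PP)/PP)\PP
    [5,8] PP   >
      [5,7] PP/(PP\NP)   <
        [5,6] "under" : S
        [6,7] "with" : (PP/(PP\NP))\S
      [7,8] "some" : PP\NP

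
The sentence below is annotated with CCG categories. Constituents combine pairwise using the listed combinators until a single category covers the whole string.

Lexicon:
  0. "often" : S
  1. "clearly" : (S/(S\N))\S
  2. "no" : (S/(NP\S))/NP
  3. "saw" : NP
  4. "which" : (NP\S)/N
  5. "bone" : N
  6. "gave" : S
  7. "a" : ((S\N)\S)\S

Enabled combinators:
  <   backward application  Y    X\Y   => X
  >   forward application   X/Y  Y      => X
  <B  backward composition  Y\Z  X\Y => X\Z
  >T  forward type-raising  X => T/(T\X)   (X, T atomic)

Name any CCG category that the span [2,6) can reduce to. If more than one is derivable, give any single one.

[0,8] S   >
  [0,2] S/(S\N)   <
    [0,1] "often" : S
    [1,2] "clearly" : (S/(S\N))\S
  [2,8] S\N   <
    [2,6] S   >
      [2,4] S/(NP\S)   >
        [2,3] "no" : (S/(NP\S))/NP
        [3,4] "saw" : NP
      [4,6] NP\S   >
        [4,5] "which" : (NP\S)/N
        [5,6] "bone" : N
    [6,8] (S\N)\S   <
      [6,7] "gave" : S
      [7,8] "a" : ((S\N)\S)\S

S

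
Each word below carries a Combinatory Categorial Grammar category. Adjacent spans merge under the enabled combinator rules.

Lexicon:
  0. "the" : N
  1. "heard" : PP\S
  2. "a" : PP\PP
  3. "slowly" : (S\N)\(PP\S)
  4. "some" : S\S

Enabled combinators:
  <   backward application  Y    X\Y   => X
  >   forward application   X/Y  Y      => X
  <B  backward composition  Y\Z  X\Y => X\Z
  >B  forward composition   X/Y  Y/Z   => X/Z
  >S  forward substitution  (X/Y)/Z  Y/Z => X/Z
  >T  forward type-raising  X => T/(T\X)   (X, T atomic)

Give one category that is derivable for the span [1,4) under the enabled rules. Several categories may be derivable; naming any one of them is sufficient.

[0,5] S   <
  [0,1] "the" : N
  [1,5] S\N   <B
    [1,4] S\N   <
      [1,3] PP\S   <B
        [1,2] "heard" : PP\S
        [2,3] "a" : PP\PP
      [3,4] "slowly" : (S\N)\(PP\S)
    [4,5] "some" : S\S

S\N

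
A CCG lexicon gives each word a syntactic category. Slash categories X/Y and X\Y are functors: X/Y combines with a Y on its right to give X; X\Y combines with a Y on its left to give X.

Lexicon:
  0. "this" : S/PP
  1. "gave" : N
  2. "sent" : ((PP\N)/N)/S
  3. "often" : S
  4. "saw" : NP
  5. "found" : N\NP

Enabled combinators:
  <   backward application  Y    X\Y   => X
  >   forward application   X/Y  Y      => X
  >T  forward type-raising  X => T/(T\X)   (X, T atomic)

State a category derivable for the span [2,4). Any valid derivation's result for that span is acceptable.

[0,6] S   >
  [0,1] "this" : S/PP
  [1,6] PP   >
    [1,2] PP/(PP\N)   >T
      [1,2] "gave" : N
    [2,6] PP\N   >
      [2,4] (PP\N)/N   >
        [2,3] "sent" : ((PP\N)/N)/S
        [3,4] "often" : S
      [4,6] N   >
        [4,5] N/(N\NP)   >T
          [4,5] "saw" : NP
        [5,6] "found" : N\NP

(PP\N)/N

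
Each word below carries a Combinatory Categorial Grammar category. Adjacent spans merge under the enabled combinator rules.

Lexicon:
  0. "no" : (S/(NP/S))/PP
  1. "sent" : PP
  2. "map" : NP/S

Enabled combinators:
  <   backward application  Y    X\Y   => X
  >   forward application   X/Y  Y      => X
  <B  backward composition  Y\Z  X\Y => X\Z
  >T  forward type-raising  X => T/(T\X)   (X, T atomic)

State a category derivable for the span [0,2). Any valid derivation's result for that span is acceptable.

S/(NP/S)

[0,3] S   >
  [0,2] S/(NP/S)   >
    [0,1] "no" : (S/(NP/S))/PP
    [1,2] "sent" : PP
  [2,3] "map" : NP/S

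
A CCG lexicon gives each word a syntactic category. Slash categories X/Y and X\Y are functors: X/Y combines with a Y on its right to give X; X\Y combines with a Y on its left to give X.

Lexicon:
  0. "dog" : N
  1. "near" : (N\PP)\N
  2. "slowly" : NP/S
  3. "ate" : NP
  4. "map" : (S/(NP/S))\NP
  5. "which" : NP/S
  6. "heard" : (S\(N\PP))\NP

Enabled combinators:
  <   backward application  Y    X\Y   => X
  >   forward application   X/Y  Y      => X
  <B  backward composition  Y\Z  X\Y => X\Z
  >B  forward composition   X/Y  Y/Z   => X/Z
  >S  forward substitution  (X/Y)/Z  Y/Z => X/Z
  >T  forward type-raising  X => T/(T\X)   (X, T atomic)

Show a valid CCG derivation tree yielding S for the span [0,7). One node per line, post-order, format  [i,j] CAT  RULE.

[0,7] S   <
  [0,2] N\PP   <
    [0,1] "dog" : N
    [1,2] "near" : (N\PP)\N
  [2,7] S\(N\PP)   <
    [2,6] NP   >
      [2,3] "slowly" : NP/S
      [3,6] S   >
        [3,5] S/(NP/S)   <
          [3,4] "ate" : NP
          [4,5] "map" : (S/(NP/S))\NP
        [5,6] "which" : NP/S
    [6,7] "heard" : (S\(N\PP))\NP

[0,1] N  lex  "dog"
[1,2] (N\PP)\N  lex  "near"
[0,2] N\PP  <  k=1
[2,3] NP/S  lex  "slowly"
[3,4] NP  lex  "ate"
[4,5] (S/(NP/S))\NP  lex  "map"
[3,5] S/(NP/S)  <  k=4
[5,6] NP/S  lex  "which"
[3,6] S  >  k=5
[2,6] NP  >  k=3
[6,7] (S\(N\PP))\NP  lex  "heard"
[2,7] S\(N\PP)  <  k=6
[0,7] S  <  k=2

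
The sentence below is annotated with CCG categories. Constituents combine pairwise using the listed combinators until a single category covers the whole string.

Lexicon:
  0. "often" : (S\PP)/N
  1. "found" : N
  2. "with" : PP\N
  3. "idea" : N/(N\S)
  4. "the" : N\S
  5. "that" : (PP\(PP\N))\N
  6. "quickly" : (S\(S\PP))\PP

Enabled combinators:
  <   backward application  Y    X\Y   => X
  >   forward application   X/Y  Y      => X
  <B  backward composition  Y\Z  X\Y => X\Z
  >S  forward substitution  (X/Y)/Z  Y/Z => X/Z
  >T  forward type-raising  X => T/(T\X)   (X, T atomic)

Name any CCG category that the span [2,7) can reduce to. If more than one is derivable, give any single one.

[0,7] S   <
  [0,2] S\PP   >
    [0,1] "often" : (S\PP)/N
    [1,2] "found" : N
  [2,7] S\(S\PP)   <
    [2,6] PP   <
      [2,3] "with" : PP\N
      [3,6] PP\(PP\N)   <
        [3,5] N   >
          [3,4] "idea" : N/(N\S)
          [4,5] "the" : N\S
        [5,6] "that" : (PP\(PP\N))\N
    [6,7] "quickly" : (S\(S\PP))\PP

S\(S\PP)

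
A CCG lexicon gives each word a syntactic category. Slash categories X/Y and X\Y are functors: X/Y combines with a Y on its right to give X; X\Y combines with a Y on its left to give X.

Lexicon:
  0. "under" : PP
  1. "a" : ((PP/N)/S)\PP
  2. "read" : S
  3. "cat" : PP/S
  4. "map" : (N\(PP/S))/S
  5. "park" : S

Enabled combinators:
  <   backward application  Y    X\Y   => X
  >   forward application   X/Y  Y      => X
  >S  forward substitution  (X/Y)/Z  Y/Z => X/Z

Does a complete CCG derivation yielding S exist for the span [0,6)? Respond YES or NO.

NO

PP ((PP/N)/S)\PP S PP/S (N\(PP/S))/S S
CKY chart[0,6] = {PP}; S ∉ chart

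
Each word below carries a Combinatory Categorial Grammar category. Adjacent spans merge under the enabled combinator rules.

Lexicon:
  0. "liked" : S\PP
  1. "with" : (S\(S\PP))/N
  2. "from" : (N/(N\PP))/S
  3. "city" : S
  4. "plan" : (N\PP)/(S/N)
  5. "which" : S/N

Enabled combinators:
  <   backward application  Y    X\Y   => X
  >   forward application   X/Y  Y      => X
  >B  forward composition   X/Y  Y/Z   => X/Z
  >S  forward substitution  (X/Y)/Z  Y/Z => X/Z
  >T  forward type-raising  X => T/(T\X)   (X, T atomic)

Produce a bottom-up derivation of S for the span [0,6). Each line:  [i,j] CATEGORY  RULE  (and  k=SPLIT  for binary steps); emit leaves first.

[0,6] S   <
  [0,1] "liked" : S\PP
  [1,6] S\(S\PP)   >
    [1,2] "with" : (S\(S\PP))/N
    [2,6] N   >
      [2,4] N/(N\PP)   >
        [2,3] "from" : (N/(N\PP))/S
        [3,4] "city" : S
      [4,6] N\PP   >
        [4,5] "plan" : (N\PP)/(S/N)
        [5,6] "which" : S/N

[0,1] S\PP  lex  "liked"
[1,2] (S\(S\PP))/N  lex  "with"
[2,3] (N/(N\PP))/S  lex  "from"
[3,4] S  lex  "city"
[2,4] N/(N\PP)  >  k=3
[4,5] (N\PP)/(S/N)  lex  "plan"
[5,6] S/N  lex  "which"
[4,6] N\PP  >  k=5
[2,6] N  >  k=4
[1,6] S\(S\PP)  >  k=2
[0,6] S  <  k=1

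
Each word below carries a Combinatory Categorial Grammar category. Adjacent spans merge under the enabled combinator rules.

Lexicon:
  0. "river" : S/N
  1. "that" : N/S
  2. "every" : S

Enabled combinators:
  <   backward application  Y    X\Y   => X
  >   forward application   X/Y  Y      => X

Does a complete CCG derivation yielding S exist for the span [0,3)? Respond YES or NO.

[0,3] S   >
  [0,1] "river" : S/N
  [1,3] N   >
    [1,2] "that" : N/S
    [2,3] "every" : S

YES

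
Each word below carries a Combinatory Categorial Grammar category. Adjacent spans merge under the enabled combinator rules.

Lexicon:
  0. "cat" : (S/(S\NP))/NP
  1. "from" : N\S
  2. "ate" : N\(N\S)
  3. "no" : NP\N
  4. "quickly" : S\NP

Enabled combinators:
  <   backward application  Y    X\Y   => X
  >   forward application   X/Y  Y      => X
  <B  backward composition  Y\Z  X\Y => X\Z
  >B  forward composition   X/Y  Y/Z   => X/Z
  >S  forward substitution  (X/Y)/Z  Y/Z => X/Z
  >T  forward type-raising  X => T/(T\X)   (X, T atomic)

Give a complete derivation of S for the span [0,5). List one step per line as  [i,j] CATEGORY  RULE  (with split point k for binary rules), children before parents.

[0,5] S   >
  [0,4] S/(S\NP)   >
    [0,1] "cat" : (S/(S\NP))/NP
    [1,4] NP   <
      [1,3] N   <
        [1,2] "from" : N\S
        [2,3] "ate" : N\(N\S)
      [3,4] "no" : NP\N
  [4,5] "quickly" : S\NP

[0,1] (S/(S\NP))/NP  lex  "cat"
[1,2] N\S  lex  "from"
[2,3] N\(N\S)  lex  "ate"
[1,3] N  <  k=2
[3,4] NP\N  lex  "no"
[1,4] NP  <  k=3
[0,4] S/(S\NP)  >  k=1
[4,5] S\NP  lex  "quickly"
[0,5] S  >  k=4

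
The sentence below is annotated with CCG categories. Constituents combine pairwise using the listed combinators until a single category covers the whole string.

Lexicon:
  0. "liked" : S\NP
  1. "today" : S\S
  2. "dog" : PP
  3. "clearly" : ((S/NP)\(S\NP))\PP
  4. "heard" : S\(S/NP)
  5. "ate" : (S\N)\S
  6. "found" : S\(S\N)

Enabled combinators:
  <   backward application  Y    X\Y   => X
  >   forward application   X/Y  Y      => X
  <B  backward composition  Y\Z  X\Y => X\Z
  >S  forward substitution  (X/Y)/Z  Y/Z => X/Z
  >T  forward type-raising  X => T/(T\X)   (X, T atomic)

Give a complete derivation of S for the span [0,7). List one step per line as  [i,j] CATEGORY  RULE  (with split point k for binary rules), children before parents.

[0,1] S\NP  lex  "liked"
[1,2] S\S  lex  "today"
[0,2] S\NP  <B  k=1
[2,3] PP  lex  "dog"
[3,4] ((S/NP)\(S\NP))\PP  lex  "clearly"
[2,4] (S/NP)\(S\NP)  <  k=3
[0,4] S/NP  <  k=2
[4,5] S\(S/NP)  lex  "heard"
[0,5] S  <  k=4
[5,6] (S\N)\S  lex  "ate"
[0,6] S\N  <  k=5
[6,7] S\(S\N)  lex  "found"
[0,7] S  <  k=6

[0,7] S   <
  [0,6] S\N   <
    [0,5] S   <
      [0,4] S/NP   <
        [0,2] S\NP   <B
          [0,1] "liked" : S\NP
          [1,2] "today" : S\S
        [2,4] (S/NP)\(S\NP)   <
          [2,3] "dog" : PP
          [3,4] "clearly" : ((S/NP)\(S\NP))\PP
      [4,5] "heard" : S\(S/NP)
    [5,6] "ate" : (S\N)\S
  [6,7] "found" : S\(S\N)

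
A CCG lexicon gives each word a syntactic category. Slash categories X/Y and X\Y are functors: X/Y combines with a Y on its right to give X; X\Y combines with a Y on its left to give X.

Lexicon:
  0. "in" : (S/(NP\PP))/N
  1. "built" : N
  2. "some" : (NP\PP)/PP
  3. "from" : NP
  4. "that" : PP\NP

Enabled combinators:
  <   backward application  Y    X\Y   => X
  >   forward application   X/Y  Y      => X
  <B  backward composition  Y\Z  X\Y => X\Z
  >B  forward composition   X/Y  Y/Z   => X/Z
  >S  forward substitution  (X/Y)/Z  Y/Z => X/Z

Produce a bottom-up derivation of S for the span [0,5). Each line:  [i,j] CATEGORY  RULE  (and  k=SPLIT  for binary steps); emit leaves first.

[0,1] (S/(NP\PP))/N  lex  "in"
[1,2] N  lex  "built"
[0,2] S/(NP\PP)  >  k=1
[2,3] (NP\PP)/PP  lex  "some"
[3,4] NP  lex  "from"
[4,5] PP\NP  lex  "that"
[3,5] PP  <  k=4
[2,5] NP\PP  >  k=3
[0,5] S  >  k=2

[0,5] S   >
  [0,2] S/(NP\PP)   >
    [0,1] "in" : (S/(NP\PP))/N
    [1,2] "built" : N
  [2,5] NP\PP   >
    [2,3] "some" : (NP\PP)/PP
    [3,5] PP   <
      [3,4] "from" : NP
      [4,5] "that" : PP\NP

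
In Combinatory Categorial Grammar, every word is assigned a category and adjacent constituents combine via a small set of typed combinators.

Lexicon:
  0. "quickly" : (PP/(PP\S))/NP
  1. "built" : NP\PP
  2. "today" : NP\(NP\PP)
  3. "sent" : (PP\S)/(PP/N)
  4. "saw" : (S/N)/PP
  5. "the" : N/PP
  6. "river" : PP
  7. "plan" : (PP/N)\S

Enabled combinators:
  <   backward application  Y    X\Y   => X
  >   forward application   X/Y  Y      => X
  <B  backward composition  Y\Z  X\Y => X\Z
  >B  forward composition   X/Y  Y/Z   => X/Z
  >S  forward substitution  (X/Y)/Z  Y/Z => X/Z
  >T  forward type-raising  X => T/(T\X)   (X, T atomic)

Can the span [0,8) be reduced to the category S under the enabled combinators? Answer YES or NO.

(PP/(PP\S))/NP NP\PP NP\(NP\PP) (PP\S)/(PP/N) (S/N)/PP N/PP PP (PP/N)\S
CKY chart[0,8] = {N/(N\PP), NP/(NP\PP), PP, PP/(PP\PP), S/(S\PP)}; S ∉ chart

NO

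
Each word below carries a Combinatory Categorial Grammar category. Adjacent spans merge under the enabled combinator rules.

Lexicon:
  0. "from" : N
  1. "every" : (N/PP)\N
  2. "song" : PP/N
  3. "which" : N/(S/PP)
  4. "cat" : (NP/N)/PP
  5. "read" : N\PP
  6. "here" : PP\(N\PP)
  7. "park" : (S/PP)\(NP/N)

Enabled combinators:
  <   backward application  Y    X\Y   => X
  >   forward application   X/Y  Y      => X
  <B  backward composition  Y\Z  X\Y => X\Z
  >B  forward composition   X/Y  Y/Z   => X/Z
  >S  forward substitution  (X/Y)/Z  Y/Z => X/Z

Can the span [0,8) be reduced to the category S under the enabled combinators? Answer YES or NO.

N (N/PP)\N PP/N N/(S/PP) (NP/N)/PP N\PP PP\(N\PP) (S/PP)\(NP/N)
CKY chart[0,8] = {N}; S ∉ chart

NO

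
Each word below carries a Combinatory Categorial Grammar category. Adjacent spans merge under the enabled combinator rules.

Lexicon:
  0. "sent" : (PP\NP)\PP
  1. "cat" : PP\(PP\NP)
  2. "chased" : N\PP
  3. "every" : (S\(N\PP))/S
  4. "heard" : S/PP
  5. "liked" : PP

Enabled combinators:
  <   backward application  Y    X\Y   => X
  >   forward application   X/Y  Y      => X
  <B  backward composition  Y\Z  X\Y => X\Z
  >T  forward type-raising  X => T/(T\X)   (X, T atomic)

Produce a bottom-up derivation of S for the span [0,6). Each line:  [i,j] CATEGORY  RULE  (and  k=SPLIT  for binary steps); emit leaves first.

[0,1] (PP\NP)\PP  lex  "sent"
[1,2] PP\(PP\NP)  lex  "cat"
[0,2] PP\PP  <B  k=1
[2,3] N\PP  lex  "chased"
[0,3] N\PP  <B  k=2
[3,4] (S\(N\PP))/S  lex  "every"
[4,5] S/PP  lex  "heard"
[5,6] PP  lex  "liked"
[4,6] S  >  k=5
[3,6] S\(N\PP)  >  k=4
[0,6] S  <  k=3

[0,6] S   <
  [0,3] N\PP   <B
    [0,2] PP\PP   <B
      [0,1] "sent" : (PP\NP)\PP
      [1,2] "cat" : PP\(PP\NP)
    [2,3] "chased" : N\PP
  [3,6] S\(N\PP)   >
    [3,4] "every" : (S\(N\PP))/S
    [4,6] S   >
      [4,5] "heard" : S/PP
      [5,6] "liked" : PP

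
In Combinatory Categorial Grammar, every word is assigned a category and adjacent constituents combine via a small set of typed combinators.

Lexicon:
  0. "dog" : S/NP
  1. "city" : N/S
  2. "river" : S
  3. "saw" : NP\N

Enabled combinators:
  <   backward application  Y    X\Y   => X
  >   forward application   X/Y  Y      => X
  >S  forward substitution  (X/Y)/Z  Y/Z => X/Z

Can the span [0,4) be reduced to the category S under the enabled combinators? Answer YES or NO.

YES

[0,4] S   >
  [0,1] "dog" : S/NP
  [1,4] NP   <
    [1,3] N   >
      [1,2] "city" : N/S
      [2,3] "river" : S
    [3,4] "saw" : NP\N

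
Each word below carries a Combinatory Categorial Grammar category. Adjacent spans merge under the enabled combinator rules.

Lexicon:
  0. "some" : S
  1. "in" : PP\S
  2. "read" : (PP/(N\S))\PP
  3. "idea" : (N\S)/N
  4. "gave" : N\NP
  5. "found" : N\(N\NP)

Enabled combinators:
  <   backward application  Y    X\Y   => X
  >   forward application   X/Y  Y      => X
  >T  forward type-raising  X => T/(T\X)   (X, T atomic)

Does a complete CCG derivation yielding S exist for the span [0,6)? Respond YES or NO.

S PP\S (PP/(N\S))\PP (N\S)/N N\NP N\(N\NP)
CKY chart[0,6] = {N/(N\PP), NP/(NP\PP), PP, PP/(PP\PP), S/(S\PP)}; S ∉ chart

NO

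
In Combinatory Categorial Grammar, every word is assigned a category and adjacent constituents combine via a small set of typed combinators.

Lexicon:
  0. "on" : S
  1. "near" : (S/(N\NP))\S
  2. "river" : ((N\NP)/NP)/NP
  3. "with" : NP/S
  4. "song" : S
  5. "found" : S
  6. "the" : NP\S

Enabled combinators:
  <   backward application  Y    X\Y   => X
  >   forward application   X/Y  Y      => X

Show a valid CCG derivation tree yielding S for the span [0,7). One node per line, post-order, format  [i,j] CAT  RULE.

[0,1] S  lex  "on"
[1,2] (S/(N\NP))\S  lex  "near"
[0,2] S/(N\NP)  <  k=1
[2,3] ((N\NP)/NP)/NP  lex  "river"
[3,4] NP/S  lex  "with"
[4,5] S  lex  "song"
[3,5] NP  >  k=4
[2,5] (N\NP)/NP  >  k=3
[5,6] S  lex  "found"
[6,7] NP\S  lex  "the"
[5,7] NP  <  k=6
[2,7] N\NP  >  k=5
[0,7] S  >  k=2

[0,7] S   >
  [0,2] S/(N\NP)   <
    [0,1] "on" : S
    [1,2] "near" : (S/(N\NP))\S
  [2,7] N\NP   >
    [2,5] (N\NP)/NP   >
      [2,3] "river" : ((N\NP)/NP)/NP
      [3,5] NP   >
        [3,4] "with" : NP/S
        [4,5] "song" : S
    [5,7] NP   <
      [5,6] "found" : S
      [6,7] "the" : NP\S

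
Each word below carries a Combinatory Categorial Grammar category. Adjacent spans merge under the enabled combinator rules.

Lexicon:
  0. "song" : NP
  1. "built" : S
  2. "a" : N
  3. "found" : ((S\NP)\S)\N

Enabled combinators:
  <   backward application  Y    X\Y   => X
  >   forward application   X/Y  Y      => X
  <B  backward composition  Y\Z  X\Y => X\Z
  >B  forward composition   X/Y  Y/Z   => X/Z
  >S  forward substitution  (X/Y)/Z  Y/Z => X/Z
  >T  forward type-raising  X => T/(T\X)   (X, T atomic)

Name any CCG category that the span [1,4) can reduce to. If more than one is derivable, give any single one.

[0,4] S   >
  [0,1] S/(S\NP)   >T
    [0,1] "song" : NP
  [1,4] S\NP   <
    [1,2] "built" : S
    [2,4] (S\NP)\S   <
      [2,3] "a" : N
      [3,4] "found" : ((S\NP)\S)\N

S\NP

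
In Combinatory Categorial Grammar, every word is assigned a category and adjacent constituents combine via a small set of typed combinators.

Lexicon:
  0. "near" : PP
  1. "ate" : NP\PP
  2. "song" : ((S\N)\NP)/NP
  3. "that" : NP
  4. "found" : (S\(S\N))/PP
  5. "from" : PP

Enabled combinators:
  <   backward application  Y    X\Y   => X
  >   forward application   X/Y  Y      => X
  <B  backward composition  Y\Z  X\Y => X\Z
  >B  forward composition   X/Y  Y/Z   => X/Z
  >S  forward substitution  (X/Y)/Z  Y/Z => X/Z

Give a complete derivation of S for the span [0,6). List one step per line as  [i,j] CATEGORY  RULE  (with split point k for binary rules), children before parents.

[0,6] S   <
  [0,4] S\N   <
    [0,2] NP   <
      [0,1] "near" : PP
      [1,2] "ate" : NP\PP
    [2,4] (S\N)\NP   >
      [2,3] "song" : ((S\N)\NP)/NP
      [3,4] "that" : NP
  [4,6] S\(S\N)   >
    [4,5] "found" : (S\(S\N))/PP
    [5,6] "from" : PP

[0,1] PP  lex  "near"
[1,2] NP\PP  lex  "ate"
[0,2] NP  <  k=1
[2,3] ((S\N)\NP)/NP  lex  "song"
[3,4] NP  lex  "that"
[2,4] (S\N)\NP  >  k=3
[0,4] S\N  <  k=2
[4,5] (S\(S\N))/PP  lex  "found"
[5,6] PP  lex  "from"
[4,6] S\(S\N)  >  k=5
[0,6] S  <  k=4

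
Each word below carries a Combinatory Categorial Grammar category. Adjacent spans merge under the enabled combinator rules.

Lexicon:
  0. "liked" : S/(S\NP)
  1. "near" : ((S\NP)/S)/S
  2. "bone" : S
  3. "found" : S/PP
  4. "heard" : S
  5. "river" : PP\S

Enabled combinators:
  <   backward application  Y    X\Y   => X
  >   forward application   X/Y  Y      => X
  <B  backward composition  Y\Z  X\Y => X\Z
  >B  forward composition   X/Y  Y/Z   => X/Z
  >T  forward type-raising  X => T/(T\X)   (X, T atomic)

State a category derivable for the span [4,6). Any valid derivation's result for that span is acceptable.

PP

[0,6] S   >
  [0,1] "liked" : S/(S\NP)
  [1,6] S\NP   >
    [1,3] (S\NP)/S   >
      [1,2] "near" : ((S\NP)/S)/S
      [2,3] "bone" : S
    [3,6] S   >
      [3,4] "found" : S/PP
      [4,6] PP   <
        [4,5] "heard" : S
        [5,6] "river" : PP\S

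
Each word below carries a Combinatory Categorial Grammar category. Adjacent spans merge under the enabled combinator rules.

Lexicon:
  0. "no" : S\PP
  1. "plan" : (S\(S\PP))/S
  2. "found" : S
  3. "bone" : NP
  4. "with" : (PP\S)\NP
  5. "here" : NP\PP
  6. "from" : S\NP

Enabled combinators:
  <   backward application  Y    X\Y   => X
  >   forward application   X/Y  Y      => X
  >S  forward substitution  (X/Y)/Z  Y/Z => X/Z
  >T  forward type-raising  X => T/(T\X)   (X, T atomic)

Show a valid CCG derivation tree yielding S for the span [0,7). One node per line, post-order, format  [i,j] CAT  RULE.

[0,1] S\PP  lex  "no"
[1,2] (S\(S\PP))/S  lex  "plan"
[2,3] S  lex  "found"
[3,4] NP  lex  "bone"
[4,5] (PP\S)\NP  lex  "with"
[3,5] PP\S  <  k=4
[2,5] PP  <  k=3
[5,6] NP\PP  lex  "here"
[2,6] NP  <  k=5
[6,7] S\NP  lex  "from"
[2,7] S  <  k=6
[1,7] S\(S\PP)  >  k=2
[0,7] S  <  k=1

[0,7] S   <
  [0,1] "no" : S\PP
  [1,7] S\(S\PP)   >
    [1,2] "plan" : (S\(S\PP))/S
    [2,7] S   <
      [2,6] NP   <
        [2,5] PP   <
          [2,3] "found" : S
          [3,5] PP\S   <
            [3,4] "bone" : NP
            [4,5] "with" : (PP\S)\NP
        [5,6] "here" : NP\PP
      [6,7] "from" : S\NP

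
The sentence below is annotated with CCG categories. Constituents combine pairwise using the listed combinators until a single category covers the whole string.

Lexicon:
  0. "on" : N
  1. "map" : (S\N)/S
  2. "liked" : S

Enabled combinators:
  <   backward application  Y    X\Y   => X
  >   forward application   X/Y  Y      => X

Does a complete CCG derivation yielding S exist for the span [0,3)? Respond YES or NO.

YES

[0,3] S   <
  [0,1] "on" : N
  [1,3] S\N   >
    [1,2] "map" : (S\N)/S
    [2,3] "liked" : S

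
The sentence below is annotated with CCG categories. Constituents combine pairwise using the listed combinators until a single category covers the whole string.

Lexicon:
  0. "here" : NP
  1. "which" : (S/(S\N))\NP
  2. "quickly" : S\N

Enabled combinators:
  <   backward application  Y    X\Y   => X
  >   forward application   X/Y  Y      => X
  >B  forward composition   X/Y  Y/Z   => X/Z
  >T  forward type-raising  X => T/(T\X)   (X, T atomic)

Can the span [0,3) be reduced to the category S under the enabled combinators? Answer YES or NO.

[0,3] S   >
  [0,2] S/(S\N)   <
    [0,1] "here" : NP
    [1,2] "which" : (S/(S\N))\NP
  [2,3] "quickly" : S\N

YES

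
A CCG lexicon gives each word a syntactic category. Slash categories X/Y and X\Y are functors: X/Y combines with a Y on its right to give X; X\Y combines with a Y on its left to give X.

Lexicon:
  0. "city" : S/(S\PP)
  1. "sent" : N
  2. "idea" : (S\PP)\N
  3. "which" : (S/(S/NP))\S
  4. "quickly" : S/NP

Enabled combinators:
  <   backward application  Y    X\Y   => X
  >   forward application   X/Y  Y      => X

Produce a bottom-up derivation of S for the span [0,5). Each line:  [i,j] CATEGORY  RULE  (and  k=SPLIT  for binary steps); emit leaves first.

[0,1] S/(S\PP)  lex  "city"
[1,2] N  lex  "sent"
[2,3] (S\PP)\N  lex  "idea"
[1,3] S\PP  <  k=2
[0,3] S  >  k=1
[3,4] (S/(S/NP))\S  lex  "which"
[0,4] S/(S/NP)  <  k=3
[4,5] S/NP  lex  "quickly"
[0,5] S  >  k=4

[0,5] S   >
  [0,4] S/(S/NP)   <
    [0,3] S   >
      [0,1] "city" : S/(S\PP)
      [1,3] S\PP   <
        [1,2] "sent" : N
        [2,3] "idea" : (S\PP)\N
    [3,4] "which" : (S/(S/NP))\S
  [4,5] "quickly" : S/NP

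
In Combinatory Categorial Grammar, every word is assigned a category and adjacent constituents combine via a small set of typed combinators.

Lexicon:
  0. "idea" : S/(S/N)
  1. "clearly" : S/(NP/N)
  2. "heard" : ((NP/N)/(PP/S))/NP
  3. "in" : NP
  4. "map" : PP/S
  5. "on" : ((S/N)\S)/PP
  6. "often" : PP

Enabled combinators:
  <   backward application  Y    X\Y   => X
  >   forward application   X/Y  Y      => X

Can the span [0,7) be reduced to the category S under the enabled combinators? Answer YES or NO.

YES

[0,7] S   >
  [0,1] "idea" : S/(S/N)
  [1,7] S/N   <
    [1,5] S   >
      [1,2] "clearly" : S/(NP/N)
      [2,5] NP/N   >
        [2,4] (NP/N)/(PP/S)   >
          [2,3] "heard" : ((NP/N)/(PP/S))/NP
          [3,4] "in" : NP
        [4,5] "map" : PP/S
    [5,7] (S/N)\S   >
      [5,6] "on" : ((S/N)\S)/PP
      [6,7] "often" : PP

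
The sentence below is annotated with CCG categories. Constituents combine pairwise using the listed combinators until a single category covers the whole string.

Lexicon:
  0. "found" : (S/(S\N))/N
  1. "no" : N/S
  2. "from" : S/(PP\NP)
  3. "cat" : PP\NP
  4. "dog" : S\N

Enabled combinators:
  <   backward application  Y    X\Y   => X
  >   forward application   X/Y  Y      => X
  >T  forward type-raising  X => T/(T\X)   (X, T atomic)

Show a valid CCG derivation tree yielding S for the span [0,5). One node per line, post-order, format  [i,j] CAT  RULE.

[0,1] (S/(S\N))/N  lex  "found"
[1,2] N/S  lex  "no"
[2,3] S/(PP\NP)  lex  "from"
[3,4] PP\NP  lex  "cat"
[2,4] S  >  k=3
[1,4] N  >  k=2
[0,4] S/(S\N)  >  k=1
[4,5] S\N  lex  "dog"
[0,5] S  >  k=4

[0,5] S   >
  [0,4] S/(S\N)   >
    [0,1] "found" : (S/(S\N))/N
    [1,4] N   >
      [1,2] "no" : N/S
      [2,4] S   >
        [2,3] "from" : S/(PP\NP)
        [3,4] "cat" : PP\NP
  [4,5] "dog" : S\N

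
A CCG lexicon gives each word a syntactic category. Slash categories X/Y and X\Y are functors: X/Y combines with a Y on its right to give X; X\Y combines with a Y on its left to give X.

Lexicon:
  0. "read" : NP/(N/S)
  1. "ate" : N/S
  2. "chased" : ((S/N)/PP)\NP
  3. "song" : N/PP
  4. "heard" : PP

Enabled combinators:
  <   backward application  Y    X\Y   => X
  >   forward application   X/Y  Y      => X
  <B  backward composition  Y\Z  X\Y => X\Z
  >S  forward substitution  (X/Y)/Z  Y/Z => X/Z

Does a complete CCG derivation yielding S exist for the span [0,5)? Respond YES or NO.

YES

[0,5] S   >
  [0,4] S/PP   >S
    [0,3] (S/N)/PP   <
      [0,2] NP   >
        [0,1] "read" : NP/(N/S)
        [1,2] "ate" : N/S
      [2,3] "chased" : ((S/N)/PP)\NP
    [3,4] "song" : N/PP
  [4,5] "heard" : PP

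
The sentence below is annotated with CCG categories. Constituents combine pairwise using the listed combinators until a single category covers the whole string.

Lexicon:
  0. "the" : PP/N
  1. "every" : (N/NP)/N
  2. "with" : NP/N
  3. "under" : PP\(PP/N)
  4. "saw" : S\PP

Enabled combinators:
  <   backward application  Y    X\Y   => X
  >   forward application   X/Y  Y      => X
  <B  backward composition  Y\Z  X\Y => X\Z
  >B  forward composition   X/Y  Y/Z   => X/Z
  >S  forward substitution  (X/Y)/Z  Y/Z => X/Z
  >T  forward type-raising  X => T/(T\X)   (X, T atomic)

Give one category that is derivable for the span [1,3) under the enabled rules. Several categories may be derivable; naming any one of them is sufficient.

[0,5] S   <
  [0,4] PP   <
    [0,3] PP/N   >B
      [0,1] "the" : PP/N
      [1,3] N/N   >S
        [1,2] "every" : (N/NP)/N
        [2,3] "with" : NP/N
    [3,4] "under" : PP\(PP/N)
  [4,5] "saw" : S\PP

N/N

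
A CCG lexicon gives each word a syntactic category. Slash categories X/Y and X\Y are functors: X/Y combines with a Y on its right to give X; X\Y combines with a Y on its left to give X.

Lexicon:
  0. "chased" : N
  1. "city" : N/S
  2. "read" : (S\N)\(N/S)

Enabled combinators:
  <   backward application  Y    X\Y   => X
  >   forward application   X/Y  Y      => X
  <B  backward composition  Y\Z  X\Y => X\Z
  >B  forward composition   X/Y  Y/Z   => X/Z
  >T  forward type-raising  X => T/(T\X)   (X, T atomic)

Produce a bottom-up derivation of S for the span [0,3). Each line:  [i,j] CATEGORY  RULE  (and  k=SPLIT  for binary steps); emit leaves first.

[0,1] N  lex  "chased"
[0,1] S/(S\N)  >T
[1,2] N/S  lex  "city"
[2,3] (S\N)\(N/S)  lex  "read"
[1,3] S\N  <  k=2
[0,3] S  >  k=1

[0,3] S   >
  [0,1] S/(S\N)   >T
    [0,1] "chased" : N
  [1,3] S\N   <
    [1,2] "city" : N/S
    [2,3] "read" : (S\N)\(N/S)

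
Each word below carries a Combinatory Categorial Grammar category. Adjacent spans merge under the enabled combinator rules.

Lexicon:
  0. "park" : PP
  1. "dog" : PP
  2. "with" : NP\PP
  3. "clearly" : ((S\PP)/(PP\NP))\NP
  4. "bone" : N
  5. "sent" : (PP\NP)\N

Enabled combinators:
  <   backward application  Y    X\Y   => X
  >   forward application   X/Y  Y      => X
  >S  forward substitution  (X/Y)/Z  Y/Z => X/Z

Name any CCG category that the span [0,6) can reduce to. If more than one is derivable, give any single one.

[0,6] S   <
  [0,1] "park" : PP
  [1,6] S\PP   >
    [1,4] (S\PP)/(PP\NP)   <
      [1,3] NP   <
        [1,2] "dog" : PP
        [2,3] "with" : NP\PP
      [3,4] "clearly" : ((S\PP)/(PP\NP))\NP
    [4,6] PP\NP   <
      [4,5] "bone" : N
      [5,6] "sent" : (PP\NP)\N

S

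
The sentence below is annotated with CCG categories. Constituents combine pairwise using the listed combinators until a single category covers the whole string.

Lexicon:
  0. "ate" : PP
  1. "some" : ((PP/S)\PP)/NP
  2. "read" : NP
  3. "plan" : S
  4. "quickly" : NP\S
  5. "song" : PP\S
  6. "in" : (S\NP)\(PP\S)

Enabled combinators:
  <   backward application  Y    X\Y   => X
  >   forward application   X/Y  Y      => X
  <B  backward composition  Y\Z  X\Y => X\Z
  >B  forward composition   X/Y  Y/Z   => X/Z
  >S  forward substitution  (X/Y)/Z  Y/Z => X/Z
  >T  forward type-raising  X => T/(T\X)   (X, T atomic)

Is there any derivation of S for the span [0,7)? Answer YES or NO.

NO

PP ((PP/S)\PP)/NP NP S NP\S PP\S (S\NP)\(PP\S)
CKY chart[0,7] = {N/(N\PP), NP/(NP\PP), PP, PP/(PP\PP), PP/(S\S), S/(S\PP)}; S ∉ chart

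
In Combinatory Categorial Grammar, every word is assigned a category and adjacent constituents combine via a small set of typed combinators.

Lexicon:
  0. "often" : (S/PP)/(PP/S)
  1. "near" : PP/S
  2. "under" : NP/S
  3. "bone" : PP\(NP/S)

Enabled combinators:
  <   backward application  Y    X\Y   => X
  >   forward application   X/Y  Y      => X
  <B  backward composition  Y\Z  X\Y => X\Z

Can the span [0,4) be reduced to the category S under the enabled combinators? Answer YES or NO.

YES

[0,4] S   >
  [0,2] S/PP   >
    [0,1] "often" : (S/PP)/(PP/S)
    [1,2] "near" : PP/S
  [2,4] PP   <
    [2,3] "under" : NP/S
    [3,4] "bone" : PP\(NP/S)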